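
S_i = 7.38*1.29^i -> [7.38, 9.52, 12.28, 15.84, 20.44]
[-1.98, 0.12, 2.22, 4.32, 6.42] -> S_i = -1.98 + 2.10*i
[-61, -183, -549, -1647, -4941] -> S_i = -61*3^i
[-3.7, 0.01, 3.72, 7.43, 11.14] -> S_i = -3.70 + 3.71*i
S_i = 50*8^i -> [50, 400, 3200, 25600, 204800]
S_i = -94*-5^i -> [-94, 470, -2350, 11750, -58750]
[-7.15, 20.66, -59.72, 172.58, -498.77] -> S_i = -7.15*(-2.89)^i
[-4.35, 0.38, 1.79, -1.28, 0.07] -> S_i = Random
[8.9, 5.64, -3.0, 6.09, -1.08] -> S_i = Random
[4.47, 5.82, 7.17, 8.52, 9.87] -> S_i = 4.47 + 1.35*i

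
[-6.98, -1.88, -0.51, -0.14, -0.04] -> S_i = -6.98*0.27^i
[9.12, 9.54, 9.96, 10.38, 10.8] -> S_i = 9.12 + 0.42*i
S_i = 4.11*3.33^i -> [4.11, 13.69, 45.58, 151.77, 505.38]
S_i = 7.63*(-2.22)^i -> [7.63, -16.94, 37.6, -83.48, 185.33]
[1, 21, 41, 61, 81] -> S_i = 1 + 20*i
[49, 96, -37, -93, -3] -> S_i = Random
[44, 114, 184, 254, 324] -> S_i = 44 + 70*i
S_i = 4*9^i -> [4, 36, 324, 2916, 26244]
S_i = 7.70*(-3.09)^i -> [7.7, -23.79, 73.52, -227.18, 701.98]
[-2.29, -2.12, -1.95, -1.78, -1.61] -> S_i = -2.29 + 0.17*i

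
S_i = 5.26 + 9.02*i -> [5.26, 14.28, 23.3, 32.32, 41.34]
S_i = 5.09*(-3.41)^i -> [5.09, -17.36, 59.19, -201.83, 688.23]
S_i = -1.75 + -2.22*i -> [-1.75, -3.97, -6.19, -8.41, -10.63]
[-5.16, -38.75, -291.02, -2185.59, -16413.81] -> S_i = -5.16*7.51^i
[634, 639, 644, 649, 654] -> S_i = 634 + 5*i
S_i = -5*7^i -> [-5, -35, -245, -1715, -12005]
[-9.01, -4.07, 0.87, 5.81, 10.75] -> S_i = -9.01 + 4.94*i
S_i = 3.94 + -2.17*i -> [3.94, 1.77, -0.4, -2.57, -4.74]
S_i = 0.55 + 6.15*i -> [0.55, 6.7, 12.85, 19.0, 25.15]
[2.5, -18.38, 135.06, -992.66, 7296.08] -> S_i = 2.50*(-7.35)^i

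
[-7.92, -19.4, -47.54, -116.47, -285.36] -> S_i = -7.92*2.45^i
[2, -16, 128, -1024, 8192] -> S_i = 2*-8^i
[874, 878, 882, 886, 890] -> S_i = 874 + 4*i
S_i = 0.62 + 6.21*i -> [0.62, 6.83, 13.04, 19.25, 25.46]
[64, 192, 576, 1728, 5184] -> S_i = 64*3^i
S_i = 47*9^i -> [47, 423, 3807, 34263, 308367]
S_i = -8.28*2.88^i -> [-8.28, -23.85, -68.68, -197.79, -569.64]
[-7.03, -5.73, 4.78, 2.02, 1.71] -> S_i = Random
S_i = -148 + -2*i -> [-148, -150, -152, -154, -156]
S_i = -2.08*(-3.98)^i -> [-2.08, 8.28, -32.95, 131.13, -521.91]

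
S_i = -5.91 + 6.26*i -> [-5.91, 0.35, 6.61, 12.87, 19.13]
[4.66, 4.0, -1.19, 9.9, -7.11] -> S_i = Random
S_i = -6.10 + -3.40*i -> [-6.1, -9.5, -12.9, -16.3, -19.7]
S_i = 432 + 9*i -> [432, 441, 450, 459, 468]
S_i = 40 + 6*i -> [40, 46, 52, 58, 64]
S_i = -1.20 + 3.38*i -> [-1.2, 2.18, 5.56, 8.94, 12.32]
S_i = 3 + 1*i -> [3, 4, 5, 6, 7]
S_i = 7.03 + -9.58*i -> [7.03, -2.55, -12.13, -21.71, -31.29]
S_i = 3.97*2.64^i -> [3.97, 10.48, 27.67, 73.05, 192.84]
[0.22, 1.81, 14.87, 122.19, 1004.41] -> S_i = 0.22*8.22^i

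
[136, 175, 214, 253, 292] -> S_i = 136 + 39*i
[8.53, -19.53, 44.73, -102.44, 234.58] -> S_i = 8.53*(-2.29)^i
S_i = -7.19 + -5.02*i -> [-7.19, -12.21, -17.23, -22.25, -27.27]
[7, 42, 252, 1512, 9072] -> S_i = 7*6^i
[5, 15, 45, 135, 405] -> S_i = 5*3^i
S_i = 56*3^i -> [56, 168, 504, 1512, 4536]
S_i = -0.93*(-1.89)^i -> [-0.93, 1.76, -3.32, 6.28, -11.87]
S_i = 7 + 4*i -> [7, 11, 15, 19, 23]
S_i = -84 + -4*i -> [-84, -88, -92, -96, -100]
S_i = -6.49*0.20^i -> [-6.49, -1.3, -0.26, -0.05, -0.01]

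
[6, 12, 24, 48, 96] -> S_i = 6*2^i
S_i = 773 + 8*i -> [773, 781, 789, 797, 805]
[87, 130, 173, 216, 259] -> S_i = 87 + 43*i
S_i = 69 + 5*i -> [69, 74, 79, 84, 89]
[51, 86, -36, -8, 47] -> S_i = Random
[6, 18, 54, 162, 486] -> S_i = 6*3^i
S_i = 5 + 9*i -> [5, 14, 23, 32, 41]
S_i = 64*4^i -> [64, 256, 1024, 4096, 16384]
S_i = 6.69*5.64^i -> [6.69, 37.73, 212.81, 1200.23, 6769.28]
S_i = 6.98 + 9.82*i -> [6.98, 16.8, 26.62, 36.44, 46.26]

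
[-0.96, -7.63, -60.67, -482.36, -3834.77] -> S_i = -0.96*7.95^i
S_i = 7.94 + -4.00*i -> [7.94, 3.94, -0.06, -4.06, -8.06]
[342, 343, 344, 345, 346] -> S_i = 342 + 1*i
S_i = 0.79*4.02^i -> [0.79, 3.18, 12.77, 51.32, 206.32]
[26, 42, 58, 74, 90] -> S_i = 26 + 16*i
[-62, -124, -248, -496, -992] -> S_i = -62*2^i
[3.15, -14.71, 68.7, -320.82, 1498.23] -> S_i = 3.15*(-4.67)^i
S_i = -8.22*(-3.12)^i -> [-8.22, 25.65, -80.02, 249.65, -778.92]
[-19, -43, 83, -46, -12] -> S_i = Random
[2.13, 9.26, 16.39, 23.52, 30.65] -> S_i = 2.13 + 7.13*i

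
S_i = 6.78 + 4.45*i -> [6.78, 11.23, 15.68, 20.13, 24.58]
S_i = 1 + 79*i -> [1, 80, 159, 238, 317]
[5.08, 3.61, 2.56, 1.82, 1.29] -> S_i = 5.08*0.71^i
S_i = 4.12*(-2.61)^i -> [4.12, -10.75, 28.07, -73.25, 191.19]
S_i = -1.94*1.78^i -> [-1.94, -3.45, -6.15, -10.94, -19.48]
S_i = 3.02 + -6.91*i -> [3.02, -3.89, -10.8, -17.71, -24.62]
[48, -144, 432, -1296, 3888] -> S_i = 48*-3^i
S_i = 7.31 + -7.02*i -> [7.31, 0.29, -6.73, -13.75, -20.77]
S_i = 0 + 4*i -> [0, 4, 8, 12, 16]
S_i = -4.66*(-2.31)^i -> [-4.66, 10.76, -24.87, 57.44, -132.69]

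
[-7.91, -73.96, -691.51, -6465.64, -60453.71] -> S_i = -7.91*9.35^i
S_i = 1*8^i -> [1, 8, 64, 512, 4096]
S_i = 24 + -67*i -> [24, -43, -110, -177, -244]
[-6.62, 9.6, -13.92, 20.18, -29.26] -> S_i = -6.62*(-1.45)^i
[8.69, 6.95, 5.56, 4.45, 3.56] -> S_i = 8.69*0.80^i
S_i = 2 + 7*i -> [2, 9, 16, 23, 30]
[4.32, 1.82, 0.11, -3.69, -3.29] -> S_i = Random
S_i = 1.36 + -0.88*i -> [1.36, 0.48, -0.4, -1.28, -2.16]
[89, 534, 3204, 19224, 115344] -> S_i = 89*6^i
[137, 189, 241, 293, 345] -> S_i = 137 + 52*i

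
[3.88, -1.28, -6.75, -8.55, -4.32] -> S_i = Random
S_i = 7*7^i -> [7, 49, 343, 2401, 16807]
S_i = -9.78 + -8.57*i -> [-9.78, -18.35, -26.92, -35.49, -44.06]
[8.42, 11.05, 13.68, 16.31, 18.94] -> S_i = 8.42 + 2.63*i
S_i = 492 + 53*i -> [492, 545, 598, 651, 704]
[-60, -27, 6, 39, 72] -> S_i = -60 + 33*i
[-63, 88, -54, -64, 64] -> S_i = Random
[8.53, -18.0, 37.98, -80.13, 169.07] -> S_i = 8.53*(-2.11)^i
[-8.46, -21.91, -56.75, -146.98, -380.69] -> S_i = -8.46*2.59^i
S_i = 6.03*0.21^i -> [6.03, 1.27, 0.27, 0.06, 0.01]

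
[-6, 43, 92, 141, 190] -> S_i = -6 + 49*i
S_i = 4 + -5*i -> [4, -1, -6, -11, -16]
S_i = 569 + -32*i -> [569, 537, 505, 473, 441]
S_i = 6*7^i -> [6, 42, 294, 2058, 14406]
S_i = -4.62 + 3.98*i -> [-4.62, -0.64, 3.34, 7.32, 11.3]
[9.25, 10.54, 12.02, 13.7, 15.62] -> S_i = 9.25*1.14^i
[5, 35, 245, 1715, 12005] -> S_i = 5*7^i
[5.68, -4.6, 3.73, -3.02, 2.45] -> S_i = 5.68*(-0.81)^i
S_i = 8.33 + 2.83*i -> [8.33, 11.16, 13.99, 16.82, 19.65]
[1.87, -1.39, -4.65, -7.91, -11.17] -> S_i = 1.87 + -3.26*i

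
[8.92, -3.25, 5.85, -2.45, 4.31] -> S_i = Random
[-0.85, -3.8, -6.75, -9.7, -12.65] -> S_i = -0.85 + -2.95*i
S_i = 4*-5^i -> [4, -20, 100, -500, 2500]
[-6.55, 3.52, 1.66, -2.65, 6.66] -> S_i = Random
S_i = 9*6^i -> [9, 54, 324, 1944, 11664]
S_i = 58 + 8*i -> [58, 66, 74, 82, 90]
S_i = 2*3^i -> [2, 6, 18, 54, 162]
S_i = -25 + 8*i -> [-25, -17, -9, -1, 7]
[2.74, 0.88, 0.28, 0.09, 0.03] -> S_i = 2.74*0.32^i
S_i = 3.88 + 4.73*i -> [3.88, 8.61, 13.34, 18.07, 22.8]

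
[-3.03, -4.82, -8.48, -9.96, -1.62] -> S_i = Random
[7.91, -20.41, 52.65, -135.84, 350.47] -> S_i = 7.91*(-2.58)^i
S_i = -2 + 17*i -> [-2, 15, 32, 49, 66]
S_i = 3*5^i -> [3, 15, 75, 375, 1875]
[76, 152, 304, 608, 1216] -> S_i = 76*2^i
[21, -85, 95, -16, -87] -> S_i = Random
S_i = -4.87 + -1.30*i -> [-4.87, -6.17, -7.47, -8.77, -10.07]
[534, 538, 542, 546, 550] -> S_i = 534 + 4*i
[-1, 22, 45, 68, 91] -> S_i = -1 + 23*i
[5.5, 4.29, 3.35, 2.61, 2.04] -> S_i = 5.50*0.78^i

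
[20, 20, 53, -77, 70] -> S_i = Random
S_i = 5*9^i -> [5, 45, 405, 3645, 32805]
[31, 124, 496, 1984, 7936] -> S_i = 31*4^i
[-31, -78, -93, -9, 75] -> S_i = Random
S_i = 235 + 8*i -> [235, 243, 251, 259, 267]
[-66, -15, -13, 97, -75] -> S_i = Random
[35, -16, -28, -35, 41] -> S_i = Random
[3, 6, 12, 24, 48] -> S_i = 3*2^i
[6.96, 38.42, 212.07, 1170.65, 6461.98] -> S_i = 6.96*5.52^i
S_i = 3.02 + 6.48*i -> [3.02, 9.5, 15.98, 22.46, 28.94]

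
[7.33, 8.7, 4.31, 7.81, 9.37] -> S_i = Random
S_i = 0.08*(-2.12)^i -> [0.08, -0.17, 0.36, -0.76, 1.62]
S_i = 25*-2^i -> [25, -50, 100, -200, 400]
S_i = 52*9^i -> [52, 468, 4212, 37908, 341172]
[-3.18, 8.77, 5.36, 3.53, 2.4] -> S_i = Random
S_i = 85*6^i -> [85, 510, 3060, 18360, 110160]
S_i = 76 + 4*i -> [76, 80, 84, 88, 92]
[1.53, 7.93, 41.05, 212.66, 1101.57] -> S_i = 1.53*5.18^i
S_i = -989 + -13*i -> [-989, -1002, -1015, -1028, -1041]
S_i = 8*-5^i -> [8, -40, 200, -1000, 5000]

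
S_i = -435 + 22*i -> [-435, -413, -391, -369, -347]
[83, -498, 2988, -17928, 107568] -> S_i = 83*-6^i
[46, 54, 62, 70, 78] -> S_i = 46 + 8*i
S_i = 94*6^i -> [94, 564, 3384, 20304, 121824]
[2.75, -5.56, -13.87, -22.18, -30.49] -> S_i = 2.75 + -8.31*i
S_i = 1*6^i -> [1, 6, 36, 216, 1296]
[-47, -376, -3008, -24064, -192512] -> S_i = -47*8^i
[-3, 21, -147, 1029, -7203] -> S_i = -3*-7^i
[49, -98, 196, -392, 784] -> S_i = 49*-2^i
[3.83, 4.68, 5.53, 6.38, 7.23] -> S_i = 3.83 + 0.85*i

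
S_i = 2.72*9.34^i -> [2.72, 25.4, 237.28, 2216.2, 20699.34]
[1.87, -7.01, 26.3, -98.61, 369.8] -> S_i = 1.87*(-3.75)^i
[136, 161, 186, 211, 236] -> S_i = 136 + 25*i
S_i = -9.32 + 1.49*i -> [-9.32, -7.83, -6.34, -4.85, -3.36]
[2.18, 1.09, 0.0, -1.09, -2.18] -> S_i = 2.18 + -1.09*i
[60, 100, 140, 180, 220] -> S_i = 60 + 40*i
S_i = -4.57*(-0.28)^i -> [-4.57, 1.28, -0.36, 0.1, -0.03]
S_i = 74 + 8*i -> [74, 82, 90, 98, 106]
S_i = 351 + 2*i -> [351, 353, 355, 357, 359]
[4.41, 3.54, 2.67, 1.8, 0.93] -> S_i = 4.41 + -0.87*i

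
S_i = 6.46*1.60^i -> [6.46, 10.34, 16.54, 26.46, 42.34]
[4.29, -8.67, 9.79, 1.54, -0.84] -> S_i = Random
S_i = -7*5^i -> [-7, -35, -175, -875, -4375]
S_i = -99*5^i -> [-99, -495, -2475, -12375, -61875]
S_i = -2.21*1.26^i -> [-2.21, -2.78, -3.51, -4.42, -5.57]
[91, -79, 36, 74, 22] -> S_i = Random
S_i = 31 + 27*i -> [31, 58, 85, 112, 139]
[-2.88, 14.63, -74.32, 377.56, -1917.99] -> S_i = -2.88*(-5.08)^i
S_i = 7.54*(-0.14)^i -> [7.54, -1.06, 0.15, -0.02, 0.0]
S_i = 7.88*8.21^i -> [7.88, 64.69, 531.14, 4360.69, 35801.3]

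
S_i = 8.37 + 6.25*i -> [8.37, 14.62, 20.87, 27.12, 33.37]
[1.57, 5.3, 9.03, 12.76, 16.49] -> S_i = 1.57 + 3.73*i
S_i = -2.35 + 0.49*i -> [-2.35, -1.86, -1.37, -0.88, -0.39]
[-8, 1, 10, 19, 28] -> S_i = -8 + 9*i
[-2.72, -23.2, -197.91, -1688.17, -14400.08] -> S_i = -2.72*8.53^i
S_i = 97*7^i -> [97, 679, 4753, 33271, 232897]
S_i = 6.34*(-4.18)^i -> [6.34, -26.5, 110.78, -463.04, 1935.51]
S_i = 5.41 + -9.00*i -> [5.41, -3.59, -12.59, -21.59, -30.59]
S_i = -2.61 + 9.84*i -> [-2.61, 7.23, 17.07, 26.91, 36.75]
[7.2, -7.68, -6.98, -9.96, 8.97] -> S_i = Random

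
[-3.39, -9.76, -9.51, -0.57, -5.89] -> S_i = Random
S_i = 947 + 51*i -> [947, 998, 1049, 1100, 1151]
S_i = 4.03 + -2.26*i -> [4.03, 1.77, -0.49, -2.75, -5.01]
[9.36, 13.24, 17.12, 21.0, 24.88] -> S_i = 9.36 + 3.88*i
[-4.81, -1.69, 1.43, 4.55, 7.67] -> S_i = -4.81 + 3.12*i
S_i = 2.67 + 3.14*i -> [2.67, 5.81, 8.95, 12.09, 15.23]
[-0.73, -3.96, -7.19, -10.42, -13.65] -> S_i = -0.73 + -3.23*i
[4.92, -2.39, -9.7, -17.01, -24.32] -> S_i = 4.92 + -7.31*i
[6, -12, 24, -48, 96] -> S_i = 6*-2^i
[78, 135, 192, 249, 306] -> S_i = 78 + 57*i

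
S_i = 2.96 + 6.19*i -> [2.96, 9.15, 15.34, 21.53, 27.72]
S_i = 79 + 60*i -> [79, 139, 199, 259, 319]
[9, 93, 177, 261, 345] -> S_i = 9 + 84*i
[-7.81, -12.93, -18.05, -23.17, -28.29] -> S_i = -7.81 + -5.12*i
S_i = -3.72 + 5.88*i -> [-3.72, 2.16, 8.04, 13.92, 19.8]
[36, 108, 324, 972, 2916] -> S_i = 36*3^i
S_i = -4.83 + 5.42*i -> [-4.83, 0.59, 6.01, 11.43, 16.85]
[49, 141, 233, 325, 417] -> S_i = 49 + 92*i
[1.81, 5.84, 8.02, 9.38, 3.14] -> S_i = Random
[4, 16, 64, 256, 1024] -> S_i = 4*4^i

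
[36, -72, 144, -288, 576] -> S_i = 36*-2^i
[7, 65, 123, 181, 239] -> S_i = 7 + 58*i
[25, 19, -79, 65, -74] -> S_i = Random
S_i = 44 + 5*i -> [44, 49, 54, 59, 64]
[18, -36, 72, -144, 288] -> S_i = 18*-2^i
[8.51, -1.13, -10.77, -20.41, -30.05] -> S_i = 8.51 + -9.64*i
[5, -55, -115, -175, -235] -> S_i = 5 + -60*i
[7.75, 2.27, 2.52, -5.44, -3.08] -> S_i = Random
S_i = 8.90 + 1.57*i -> [8.9, 10.47, 12.04, 13.61, 15.18]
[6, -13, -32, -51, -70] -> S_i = 6 + -19*i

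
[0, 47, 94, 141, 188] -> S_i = 0 + 47*i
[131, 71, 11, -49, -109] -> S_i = 131 + -60*i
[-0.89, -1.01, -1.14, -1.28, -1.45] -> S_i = -0.89*1.13^i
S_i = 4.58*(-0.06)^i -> [4.58, -0.27, 0.02, -0.0, 0.0]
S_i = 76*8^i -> [76, 608, 4864, 38912, 311296]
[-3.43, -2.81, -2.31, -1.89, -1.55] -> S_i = -3.43*0.82^i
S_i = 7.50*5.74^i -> [7.5, 43.05, 247.11, 1418.39, 8141.58]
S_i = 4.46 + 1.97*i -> [4.46, 6.43, 8.4, 10.37, 12.34]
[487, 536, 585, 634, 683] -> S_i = 487 + 49*i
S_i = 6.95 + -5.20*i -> [6.95, 1.75, -3.45, -8.65, -13.85]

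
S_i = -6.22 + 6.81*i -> [-6.22, 0.59, 7.4, 14.21, 21.02]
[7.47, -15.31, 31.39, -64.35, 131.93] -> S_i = 7.47*(-2.05)^i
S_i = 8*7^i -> [8, 56, 392, 2744, 19208]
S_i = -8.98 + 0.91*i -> [-8.98, -8.07, -7.16, -6.25, -5.34]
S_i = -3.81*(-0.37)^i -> [-3.81, 1.41, -0.52, 0.19, -0.07]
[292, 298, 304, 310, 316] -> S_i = 292 + 6*i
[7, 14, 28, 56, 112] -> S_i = 7*2^i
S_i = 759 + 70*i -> [759, 829, 899, 969, 1039]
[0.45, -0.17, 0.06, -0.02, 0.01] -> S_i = 0.45*(-0.38)^i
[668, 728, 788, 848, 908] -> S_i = 668 + 60*i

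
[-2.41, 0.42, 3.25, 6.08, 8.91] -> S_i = -2.41 + 2.83*i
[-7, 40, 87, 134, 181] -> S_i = -7 + 47*i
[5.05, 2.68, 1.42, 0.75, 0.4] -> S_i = 5.05*0.53^i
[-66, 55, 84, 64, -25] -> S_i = Random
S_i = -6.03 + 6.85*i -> [-6.03, 0.82, 7.67, 14.52, 21.37]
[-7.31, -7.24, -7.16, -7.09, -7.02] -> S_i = -7.31*0.99^i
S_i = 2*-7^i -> [2, -14, 98, -686, 4802]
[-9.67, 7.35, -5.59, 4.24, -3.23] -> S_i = -9.67*(-0.76)^i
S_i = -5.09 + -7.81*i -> [-5.09, -12.9, -20.71, -28.52, -36.33]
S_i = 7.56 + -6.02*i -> [7.56, 1.54, -4.48, -10.5, -16.52]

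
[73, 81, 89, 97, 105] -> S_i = 73 + 8*i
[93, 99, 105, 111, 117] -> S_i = 93 + 6*i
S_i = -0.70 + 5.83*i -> [-0.7, 5.13, 10.96, 16.79, 22.62]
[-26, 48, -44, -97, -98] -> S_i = Random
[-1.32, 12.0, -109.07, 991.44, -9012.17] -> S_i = -1.32*(-9.09)^i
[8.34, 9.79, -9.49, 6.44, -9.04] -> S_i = Random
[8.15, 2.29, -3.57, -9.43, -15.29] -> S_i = 8.15 + -5.86*i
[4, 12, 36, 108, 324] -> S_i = 4*3^i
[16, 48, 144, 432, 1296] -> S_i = 16*3^i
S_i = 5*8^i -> [5, 40, 320, 2560, 20480]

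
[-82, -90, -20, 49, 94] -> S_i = Random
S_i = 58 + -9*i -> [58, 49, 40, 31, 22]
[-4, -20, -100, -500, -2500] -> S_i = -4*5^i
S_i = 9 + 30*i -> [9, 39, 69, 99, 129]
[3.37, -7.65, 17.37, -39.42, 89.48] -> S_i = 3.37*(-2.27)^i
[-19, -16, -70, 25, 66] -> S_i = Random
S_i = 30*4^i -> [30, 120, 480, 1920, 7680]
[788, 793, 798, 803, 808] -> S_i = 788 + 5*i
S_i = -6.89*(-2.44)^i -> [-6.89, 16.81, -41.02, 100.09, -244.22]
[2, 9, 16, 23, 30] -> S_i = 2 + 7*i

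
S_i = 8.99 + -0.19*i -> [8.99, 8.8, 8.61, 8.42, 8.23]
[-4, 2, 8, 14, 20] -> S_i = -4 + 6*i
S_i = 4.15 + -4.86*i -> [4.15, -0.71, -5.57, -10.43, -15.29]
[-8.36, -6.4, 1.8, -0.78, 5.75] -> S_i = Random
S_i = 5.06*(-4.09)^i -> [5.06, -20.7, 84.64, -346.19, 1415.94]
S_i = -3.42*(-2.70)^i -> [-3.42, 9.23, -24.93, 67.32, -181.75]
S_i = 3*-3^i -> [3, -9, 27, -81, 243]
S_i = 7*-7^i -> [7, -49, 343, -2401, 16807]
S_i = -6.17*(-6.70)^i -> [-6.17, 41.34, -276.97, 1855.71, -12433.24]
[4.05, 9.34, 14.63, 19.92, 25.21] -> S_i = 4.05 + 5.29*i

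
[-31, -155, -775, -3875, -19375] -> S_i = -31*5^i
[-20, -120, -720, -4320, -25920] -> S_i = -20*6^i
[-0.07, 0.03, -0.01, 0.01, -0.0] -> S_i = -0.07*(-0.42)^i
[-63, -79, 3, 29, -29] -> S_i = Random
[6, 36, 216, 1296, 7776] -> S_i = 6*6^i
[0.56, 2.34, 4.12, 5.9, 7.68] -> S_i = 0.56 + 1.78*i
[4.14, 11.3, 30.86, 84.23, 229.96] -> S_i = 4.14*2.73^i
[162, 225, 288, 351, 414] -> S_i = 162 + 63*i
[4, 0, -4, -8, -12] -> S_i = 4 + -4*i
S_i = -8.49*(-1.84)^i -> [-8.49, 15.62, -28.74, 52.89, -97.31]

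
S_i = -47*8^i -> [-47, -376, -3008, -24064, -192512]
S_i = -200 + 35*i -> [-200, -165, -130, -95, -60]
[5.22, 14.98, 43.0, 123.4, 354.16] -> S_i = 5.22*2.87^i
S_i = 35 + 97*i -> [35, 132, 229, 326, 423]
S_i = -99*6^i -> [-99, -594, -3564, -21384, -128304]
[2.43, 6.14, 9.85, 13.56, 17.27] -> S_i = 2.43 + 3.71*i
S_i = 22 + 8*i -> [22, 30, 38, 46, 54]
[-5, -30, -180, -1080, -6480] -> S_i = -5*6^i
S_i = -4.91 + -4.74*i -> [-4.91, -9.65, -14.39, -19.13, -23.87]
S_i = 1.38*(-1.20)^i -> [1.38, -1.66, 1.99, -2.38, 2.86]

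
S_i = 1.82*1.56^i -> [1.82, 2.84, 4.43, 6.91, 10.78]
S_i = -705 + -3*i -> [-705, -708, -711, -714, -717]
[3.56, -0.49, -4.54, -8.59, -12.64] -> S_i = 3.56 + -4.05*i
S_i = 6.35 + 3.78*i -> [6.35, 10.13, 13.91, 17.69, 21.47]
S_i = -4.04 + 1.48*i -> [-4.04, -2.56, -1.08, 0.4, 1.88]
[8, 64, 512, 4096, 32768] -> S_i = 8*8^i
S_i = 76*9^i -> [76, 684, 6156, 55404, 498636]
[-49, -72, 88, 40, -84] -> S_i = Random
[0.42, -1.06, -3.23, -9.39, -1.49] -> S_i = Random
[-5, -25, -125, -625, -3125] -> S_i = -5*5^i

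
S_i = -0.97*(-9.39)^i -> [-0.97, 9.11, -85.53, 803.1, -7541.09]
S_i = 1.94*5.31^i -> [1.94, 10.3, 54.7, 290.46, 1542.34]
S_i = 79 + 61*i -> [79, 140, 201, 262, 323]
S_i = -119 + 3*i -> [-119, -116, -113, -110, -107]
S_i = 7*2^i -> [7, 14, 28, 56, 112]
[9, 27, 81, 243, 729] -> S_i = 9*3^i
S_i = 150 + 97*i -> [150, 247, 344, 441, 538]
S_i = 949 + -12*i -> [949, 937, 925, 913, 901]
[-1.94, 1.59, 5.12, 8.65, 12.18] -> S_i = -1.94 + 3.53*i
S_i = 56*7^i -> [56, 392, 2744, 19208, 134456]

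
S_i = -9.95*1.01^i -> [-9.95, -10.05, -10.15, -10.25, -10.35]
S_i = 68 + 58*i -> [68, 126, 184, 242, 300]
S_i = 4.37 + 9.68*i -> [4.37, 14.05, 23.73, 33.41, 43.09]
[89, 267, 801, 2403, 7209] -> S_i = 89*3^i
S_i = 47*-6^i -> [47, -282, 1692, -10152, 60912]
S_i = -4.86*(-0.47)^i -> [-4.86, 2.28, -1.07, 0.5, -0.24]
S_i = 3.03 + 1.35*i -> [3.03, 4.38, 5.73, 7.08, 8.43]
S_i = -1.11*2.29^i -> [-1.11, -2.54, -5.82, -13.33, -30.53]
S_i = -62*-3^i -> [-62, 186, -558, 1674, -5022]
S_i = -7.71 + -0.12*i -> [-7.71, -7.83, -7.95, -8.07, -8.19]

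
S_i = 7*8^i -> [7, 56, 448, 3584, 28672]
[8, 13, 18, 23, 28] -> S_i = 8 + 5*i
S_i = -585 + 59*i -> [-585, -526, -467, -408, -349]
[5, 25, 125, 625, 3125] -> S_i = 5*5^i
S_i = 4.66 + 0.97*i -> [4.66, 5.63, 6.6, 7.57, 8.54]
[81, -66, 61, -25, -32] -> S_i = Random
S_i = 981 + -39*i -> [981, 942, 903, 864, 825]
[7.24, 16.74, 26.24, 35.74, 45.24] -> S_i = 7.24 + 9.50*i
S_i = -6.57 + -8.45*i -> [-6.57, -15.02, -23.47, -31.92, -40.37]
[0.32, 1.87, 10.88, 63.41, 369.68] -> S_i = 0.32*5.83^i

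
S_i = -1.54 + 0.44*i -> [-1.54, -1.1, -0.66, -0.22, 0.22]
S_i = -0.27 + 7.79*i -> [-0.27, 7.52, 15.31, 23.1, 30.89]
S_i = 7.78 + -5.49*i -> [7.78, 2.29, -3.2, -8.69, -14.18]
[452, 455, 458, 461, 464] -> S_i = 452 + 3*i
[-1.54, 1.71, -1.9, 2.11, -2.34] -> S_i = -1.54*(-1.11)^i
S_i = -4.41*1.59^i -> [-4.41, -7.01, -11.15, -17.73, -28.19]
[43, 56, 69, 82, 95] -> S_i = 43 + 13*i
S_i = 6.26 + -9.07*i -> [6.26, -2.81, -11.88, -20.95, -30.02]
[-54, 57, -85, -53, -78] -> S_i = Random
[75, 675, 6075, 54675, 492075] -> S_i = 75*9^i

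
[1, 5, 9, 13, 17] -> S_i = 1 + 4*i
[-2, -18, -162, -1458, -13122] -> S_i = -2*9^i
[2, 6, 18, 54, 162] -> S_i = 2*3^i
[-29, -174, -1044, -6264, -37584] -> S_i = -29*6^i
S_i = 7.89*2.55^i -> [7.89, 20.12, 51.3, 130.83, 333.61]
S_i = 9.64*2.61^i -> [9.64, 25.16, 65.67, 171.4, 447.34]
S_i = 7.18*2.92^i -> [7.18, 20.97, 61.22, 178.76, 521.98]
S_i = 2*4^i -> [2, 8, 32, 128, 512]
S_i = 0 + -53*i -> [0, -53, -106, -159, -212]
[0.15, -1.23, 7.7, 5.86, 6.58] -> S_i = Random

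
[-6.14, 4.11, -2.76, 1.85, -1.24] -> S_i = -6.14*(-0.67)^i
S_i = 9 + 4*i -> [9, 13, 17, 21, 25]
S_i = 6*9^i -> [6, 54, 486, 4374, 39366]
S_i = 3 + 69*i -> [3, 72, 141, 210, 279]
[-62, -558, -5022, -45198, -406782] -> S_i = -62*9^i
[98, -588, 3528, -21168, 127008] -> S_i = 98*-6^i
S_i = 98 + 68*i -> [98, 166, 234, 302, 370]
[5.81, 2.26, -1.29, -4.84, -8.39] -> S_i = 5.81 + -3.55*i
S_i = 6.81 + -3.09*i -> [6.81, 3.72, 0.63, -2.46, -5.55]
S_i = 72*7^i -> [72, 504, 3528, 24696, 172872]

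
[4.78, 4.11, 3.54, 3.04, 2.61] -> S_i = 4.78*0.86^i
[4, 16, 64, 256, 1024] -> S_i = 4*4^i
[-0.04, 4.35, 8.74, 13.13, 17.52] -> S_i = -0.04 + 4.39*i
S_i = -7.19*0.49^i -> [-7.19, -3.52, -1.73, -0.85, -0.41]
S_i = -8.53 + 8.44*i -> [-8.53, -0.09, 8.35, 16.79, 25.23]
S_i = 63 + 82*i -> [63, 145, 227, 309, 391]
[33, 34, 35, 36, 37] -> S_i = 33 + 1*i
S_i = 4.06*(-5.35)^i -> [4.06, -21.72, 116.21, -621.71, 3326.14]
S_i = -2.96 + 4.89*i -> [-2.96, 1.93, 6.82, 11.71, 16.6]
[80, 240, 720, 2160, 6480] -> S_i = 80*3^i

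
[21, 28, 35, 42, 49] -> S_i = 21 + 7*i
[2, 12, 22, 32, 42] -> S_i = 2 + 10*i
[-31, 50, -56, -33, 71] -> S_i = Random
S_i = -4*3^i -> [-4, -12, -36, -108, -324]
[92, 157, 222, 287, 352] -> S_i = 92 + 65*i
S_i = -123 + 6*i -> [-123, -117, -111, -105, -99]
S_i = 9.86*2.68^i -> [9.86, 26.42, 70.82, 189.79, 508.65]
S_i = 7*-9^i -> [7, -63, 567, -5103, 45927]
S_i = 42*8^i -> [42, 336, 2688, 21504, 172032]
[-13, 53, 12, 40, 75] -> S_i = Random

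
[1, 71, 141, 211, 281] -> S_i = 1 + 70*i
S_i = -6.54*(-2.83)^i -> [-6.54, 18.51, -52.38, 148.23, -419.49]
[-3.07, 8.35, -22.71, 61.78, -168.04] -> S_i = -3.07*(-2.72)^i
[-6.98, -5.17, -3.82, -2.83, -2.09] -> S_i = -6.98*0.74^i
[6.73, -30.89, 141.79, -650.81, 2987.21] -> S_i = 6.73*(-4.59)^i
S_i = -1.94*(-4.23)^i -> [-1.94, 8.21, -34.71, 146.83, -621.1]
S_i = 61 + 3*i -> [61, 64, 67, 70, 73]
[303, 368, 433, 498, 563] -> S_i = 303 + 65*i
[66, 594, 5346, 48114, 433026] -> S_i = 66*9^i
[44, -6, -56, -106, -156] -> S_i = 44 + -50*i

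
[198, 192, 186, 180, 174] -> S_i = 198 + -6*i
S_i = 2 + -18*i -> [2, -16, -34, -52, -70]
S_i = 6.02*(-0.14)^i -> [6.02, -0.84, 0.12, -0.02, 0.0]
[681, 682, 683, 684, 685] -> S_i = 681 + 1*i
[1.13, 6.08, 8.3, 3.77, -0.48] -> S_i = Random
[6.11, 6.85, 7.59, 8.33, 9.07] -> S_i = 6.11 + 0.74*i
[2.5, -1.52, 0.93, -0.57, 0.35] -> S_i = 2.50*(-0.61)^i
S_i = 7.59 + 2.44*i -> [7.59, 10.03, 12.47, 14.91, 17.35]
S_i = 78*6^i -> [78, 468, 2808, 16848, 101088]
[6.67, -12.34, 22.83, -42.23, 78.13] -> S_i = 6.67*(-1.85)^i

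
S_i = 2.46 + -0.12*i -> [2.46, 2.34, 2.22, 2.1, 1.98]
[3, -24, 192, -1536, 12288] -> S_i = 3*-8^i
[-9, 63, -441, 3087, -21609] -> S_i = -9*-7^i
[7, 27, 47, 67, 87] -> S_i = 7 + 20*i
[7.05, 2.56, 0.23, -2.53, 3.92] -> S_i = Random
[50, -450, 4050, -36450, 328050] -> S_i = 50*-9^i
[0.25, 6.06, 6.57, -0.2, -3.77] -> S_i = Random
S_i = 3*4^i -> [3, 12, 48, 192, 768]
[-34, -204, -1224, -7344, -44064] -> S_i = -34*6^i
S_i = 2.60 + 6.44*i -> [2.6, 9.04, 15.48, 21.92, 28.36]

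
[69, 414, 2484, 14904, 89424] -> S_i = 69*6^i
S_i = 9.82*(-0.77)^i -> [9.82, -7.56, 5.82, -4.48, 3.45]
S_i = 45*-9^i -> [45, -405, 3645, -32805, 295245]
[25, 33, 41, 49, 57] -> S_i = 25 + 8*i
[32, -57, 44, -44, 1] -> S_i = Random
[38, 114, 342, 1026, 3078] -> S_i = 38*3^i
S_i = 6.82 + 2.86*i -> [6.82, 9.68, 12.54, 15.4, 18.26]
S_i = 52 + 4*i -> [52, 56, 60, 64, 68]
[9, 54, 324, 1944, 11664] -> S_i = 9*6^i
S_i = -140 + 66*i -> [-140, -74, -8, 58, 124]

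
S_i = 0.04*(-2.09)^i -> [0.04, -0.08, 0.17, -0.37, 0.76]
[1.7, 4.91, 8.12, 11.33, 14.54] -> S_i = 1.70 + 3.21*i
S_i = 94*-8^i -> [94, -752, 6016, -48128, 385024]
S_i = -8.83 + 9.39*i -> [-8.83, 0.56, 9.95, 19.34, 28.73]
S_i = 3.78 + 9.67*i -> [3.78, 13.45, 23.12, 32.79, 42.46]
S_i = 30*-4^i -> [30, -120, 480, -1920, 7680]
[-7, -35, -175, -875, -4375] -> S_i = -7*5^i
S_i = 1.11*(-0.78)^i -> [1.11, -0.87, 0.68, -0.53, 0.41]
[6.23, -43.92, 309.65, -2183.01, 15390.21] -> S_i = 6.23*(-7.05)^i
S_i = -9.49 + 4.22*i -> [-9.49, -5.27, -1.05, 3.17, 7.39]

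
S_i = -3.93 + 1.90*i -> [-3.93, -2.03, -0.13, 1.77, 3.67]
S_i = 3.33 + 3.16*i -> [3.33, 6.49, 9.65, 12.81, 15.97]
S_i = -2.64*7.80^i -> [-2.64, -20.59, -160.62, -1252.82, -9771.97]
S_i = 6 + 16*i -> [6, 22, 38, 54, 70]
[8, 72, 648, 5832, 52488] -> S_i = 8*9^i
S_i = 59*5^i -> [59, 295, 1475, 7375, 36875]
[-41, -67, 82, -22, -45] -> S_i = Random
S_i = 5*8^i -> [5, 40, 320, 2560, 20480]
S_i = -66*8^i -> [-66, -528, -4224, -33792, -270336]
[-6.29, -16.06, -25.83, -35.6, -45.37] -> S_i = -6.29 + -9.77*i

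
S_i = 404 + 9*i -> [404, 413, 422, 431, 440]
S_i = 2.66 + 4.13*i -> [2.66, 6.79, 10.92, 15.05, 19.18]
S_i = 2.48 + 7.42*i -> [2.48, 9.9, 17.32, 24.74, 32.16]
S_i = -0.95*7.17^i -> [-0.95, -6.81, -48.84, -350.17, -2510.73]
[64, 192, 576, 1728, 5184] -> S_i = 64*3^i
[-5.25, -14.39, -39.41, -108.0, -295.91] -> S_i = -5.25*2.74^i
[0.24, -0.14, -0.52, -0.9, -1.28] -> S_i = 0.24 + -0.38*i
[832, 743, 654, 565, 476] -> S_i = 832 + -89*i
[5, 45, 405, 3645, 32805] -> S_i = 5*9^i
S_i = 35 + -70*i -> [35, -35, -105, -175, -245]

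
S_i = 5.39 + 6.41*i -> [5.39, 11.8, 18.21, 24.62, 31.03]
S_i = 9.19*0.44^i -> [9.19, 4.04, 1.78, 0.78, 0.34]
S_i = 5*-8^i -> [5, -40, 320, -2560, 20480]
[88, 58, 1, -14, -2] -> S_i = Random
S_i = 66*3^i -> [66, 198, 594, 1782, 5346]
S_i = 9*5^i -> [9, 45, 225, 1125, 5625]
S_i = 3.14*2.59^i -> [3.14, 8.13, 21.06, 54.55, 141.3]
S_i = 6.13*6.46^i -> [6.13, 39.6, 255.81, 1652.56, 10675.56]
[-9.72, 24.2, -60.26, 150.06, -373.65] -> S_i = -9.72*(-2.49)^i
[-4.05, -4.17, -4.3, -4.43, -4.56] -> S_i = -4.05*1.03^i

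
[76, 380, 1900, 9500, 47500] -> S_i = 76*5^i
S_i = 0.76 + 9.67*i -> [0.76, 10.43, 20.1, 29.77, 39.44]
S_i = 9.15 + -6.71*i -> [9.15, 2.44, -4.27, -10.98, -17.69]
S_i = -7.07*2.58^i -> [-7.07, -18.24, -47.06, -121.42, -313.26]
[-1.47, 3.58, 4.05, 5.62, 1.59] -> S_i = Random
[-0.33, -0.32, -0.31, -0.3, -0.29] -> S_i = -0.33*0.97^i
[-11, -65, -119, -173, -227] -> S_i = -11 + -54*i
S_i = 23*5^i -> [23, 115, 575, 2875, 14375]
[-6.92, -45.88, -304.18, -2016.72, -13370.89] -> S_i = -6.92*6.63^i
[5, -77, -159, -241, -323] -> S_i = 5 + -82*i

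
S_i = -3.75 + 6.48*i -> [-3.75, 2.73, 9.21, 15.69, 22.17]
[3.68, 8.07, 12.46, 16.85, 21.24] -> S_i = 3.68 + 4.39*i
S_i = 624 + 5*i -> [624, 629, 634, 639, 644]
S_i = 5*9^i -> [5, 45, 405, 3645, 32805]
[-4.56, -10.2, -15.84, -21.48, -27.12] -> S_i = -4.56 + -5.64*i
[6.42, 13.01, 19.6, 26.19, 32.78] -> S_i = 6.42 + 6.59*i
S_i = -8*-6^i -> [-8, 48, -288, 1728, -10368]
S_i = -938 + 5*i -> [-938, -933, -928, -923, -918]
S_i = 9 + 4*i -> [9, 13, 17, 21, 25]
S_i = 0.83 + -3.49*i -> [0.83, -2.66, -6.15, -9.64, -13.13]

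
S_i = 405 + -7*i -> [405, 398, 391, 384, 377]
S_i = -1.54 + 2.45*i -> [-1.54, 0.91, 3.36, 5.81, 8.26]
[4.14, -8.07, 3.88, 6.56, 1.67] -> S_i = Random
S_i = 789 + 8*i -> [789, 797, 805, 813, 821]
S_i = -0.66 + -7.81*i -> [-0.66, -8.47, -16.28, -24.09, -31.9]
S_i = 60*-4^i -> [60, -240, 960, -3840, 15360]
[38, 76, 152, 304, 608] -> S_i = 38*2^i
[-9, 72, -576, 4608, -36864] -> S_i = -9*-8^i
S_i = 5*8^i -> [5, 40, 320, 2560, 20480]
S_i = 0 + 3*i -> [0, 3, 6, 9, 12]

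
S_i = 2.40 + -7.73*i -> [2.4, -5.33, -13.06, -20.79, -28.52]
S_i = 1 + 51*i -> [1, 52, 103, 154, 205]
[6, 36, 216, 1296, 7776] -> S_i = 6*6^i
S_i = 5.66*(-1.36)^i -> [5.66, -7.7, 10.47, -14.24, 19.36]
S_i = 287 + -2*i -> [287, 285, 283, 281, 279]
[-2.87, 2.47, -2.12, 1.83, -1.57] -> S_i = -2.87*(-0.86)^i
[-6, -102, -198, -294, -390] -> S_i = -6 + -96*i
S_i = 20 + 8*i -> [20, 28, 36, 44, 52]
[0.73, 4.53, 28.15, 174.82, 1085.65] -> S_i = 0.73*6.21^i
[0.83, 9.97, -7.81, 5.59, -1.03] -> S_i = Random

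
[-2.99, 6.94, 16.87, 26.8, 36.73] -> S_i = -2.99 + 9.93*i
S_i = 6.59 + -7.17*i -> [6.59, -0.58, -7.75, -14.92, -22.09]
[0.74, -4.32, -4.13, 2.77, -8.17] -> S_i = Random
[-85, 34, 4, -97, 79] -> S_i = Random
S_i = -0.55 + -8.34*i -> [-0.55, -8.89, -17.23, -25.57, -33.91]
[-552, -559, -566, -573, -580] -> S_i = -552 + -7*i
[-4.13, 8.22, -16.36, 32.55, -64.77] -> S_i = -4.13*(-1.99)^i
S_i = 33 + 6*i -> [33, 39, 45, 51, 57]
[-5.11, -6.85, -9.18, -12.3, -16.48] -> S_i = -5.11*1.34^i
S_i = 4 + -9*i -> [4, -5, -14, -23, -32]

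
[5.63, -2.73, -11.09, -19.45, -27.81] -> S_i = 5.63 + -8.36*i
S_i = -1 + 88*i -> [-1, 87, 175, 263, 351]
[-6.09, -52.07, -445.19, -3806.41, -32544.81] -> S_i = -6.09*8.55^i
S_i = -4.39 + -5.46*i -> [-4.39, -9.85, -15.31, -20.77, -26.23]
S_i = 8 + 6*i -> [8, 14, 20, 26, 32]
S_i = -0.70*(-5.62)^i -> [-0.7, 3.93, -22.11, 124.25, -698.3]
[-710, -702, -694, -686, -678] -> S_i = -710 + 8*i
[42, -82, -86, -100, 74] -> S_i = Random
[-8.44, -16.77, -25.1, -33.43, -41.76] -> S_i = -8.44 + -8.33*i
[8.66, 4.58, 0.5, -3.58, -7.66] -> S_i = 8.66 + -4.08*i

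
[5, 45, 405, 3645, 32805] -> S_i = 5*9^i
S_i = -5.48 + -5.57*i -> [-5.48, -11.05, -16.62, -22.19, -27.76]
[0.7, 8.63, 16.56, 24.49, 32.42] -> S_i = 0.70 + 7.93*i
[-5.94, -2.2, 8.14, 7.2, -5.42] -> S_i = Random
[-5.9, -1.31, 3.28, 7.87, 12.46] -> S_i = -5.90 + 4.59*i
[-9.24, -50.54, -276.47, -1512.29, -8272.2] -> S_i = -9.24*5.47^i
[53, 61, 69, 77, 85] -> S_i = 53 + 8*i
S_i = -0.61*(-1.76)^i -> [-0.61, 1.07, -1.89, 3.33, -5.85]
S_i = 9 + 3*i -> [9, 12, 15, 18, 21]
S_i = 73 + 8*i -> [73, 81, 89, 97, 105]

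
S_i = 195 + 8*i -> [195, 203, 211, 219, 227]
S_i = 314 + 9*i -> [314, 323, 332, 341, 350]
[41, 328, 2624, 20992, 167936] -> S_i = 41*8^i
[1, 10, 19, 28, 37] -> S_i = 1 + 9*i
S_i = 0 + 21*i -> [0, 21, 42, 63, 84]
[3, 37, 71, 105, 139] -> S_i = 3 + 34*i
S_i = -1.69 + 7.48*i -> [-1.69, 5.79, 13.27, 20.75, 28.23]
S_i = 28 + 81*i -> [28, 109, 190, 271, 352]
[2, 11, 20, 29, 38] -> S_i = 2 + 9*i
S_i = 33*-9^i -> [33, -297, 2673, -24057, 216513]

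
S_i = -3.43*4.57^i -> [-3.43, -15.68, -71.64, -327.37, -1496.09]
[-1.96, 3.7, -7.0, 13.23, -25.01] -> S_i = -1.96*(-1.89)^i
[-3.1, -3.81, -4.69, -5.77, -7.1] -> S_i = -3.10*1.23^i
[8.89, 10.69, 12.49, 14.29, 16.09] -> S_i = 8.89 + 1.80*i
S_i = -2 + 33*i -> [-2, 31, 64, 97, 130]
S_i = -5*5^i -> [-5, -25, -125, -625, -3125]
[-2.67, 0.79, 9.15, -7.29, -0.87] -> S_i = Random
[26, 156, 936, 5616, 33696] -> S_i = 26*6^i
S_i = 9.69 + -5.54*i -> [9.69, 4.15, -1.39, -6.93, -12.47]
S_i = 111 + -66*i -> [111, 45, -21, -87, -153]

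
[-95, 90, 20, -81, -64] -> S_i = Random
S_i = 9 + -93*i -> [9, -84, -177, -270, -363]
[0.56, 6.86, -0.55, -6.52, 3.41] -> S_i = Random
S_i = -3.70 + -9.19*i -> [-3.7, -12.89, -22.08, -31.27, -40.46]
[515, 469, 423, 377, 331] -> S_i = 515 + -46*i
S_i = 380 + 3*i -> [380, 383, 386, 389, 392]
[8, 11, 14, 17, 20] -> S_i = 8 + 3*i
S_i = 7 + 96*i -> [7, 103, 199, 295, 391]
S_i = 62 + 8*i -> [62, 70, 78, 86, 94]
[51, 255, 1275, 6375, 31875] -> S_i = 51*5^i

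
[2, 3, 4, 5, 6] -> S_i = 2 + 1*i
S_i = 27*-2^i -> [27, -54, 108, -216, 432]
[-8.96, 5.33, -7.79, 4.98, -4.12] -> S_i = Random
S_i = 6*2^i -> [6, 12, 24, 48, 96]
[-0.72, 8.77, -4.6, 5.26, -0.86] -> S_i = Random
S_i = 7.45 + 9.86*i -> [7.45, 17.31, 27.17, 37.03, 46.89]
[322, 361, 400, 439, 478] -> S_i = 322 + 39*i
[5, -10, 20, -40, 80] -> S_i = 5*-2^i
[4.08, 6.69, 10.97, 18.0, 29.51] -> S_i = 4.08*1.64^i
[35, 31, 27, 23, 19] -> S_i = 35 + -4*i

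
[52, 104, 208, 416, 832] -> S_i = 52*2^i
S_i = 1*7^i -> [1, 7, 49, 343, 2401]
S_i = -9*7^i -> [-9, -63, -441, -3087, -21609]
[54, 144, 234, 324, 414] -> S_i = 54 + 90*i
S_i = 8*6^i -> [8, 48, 288, 1728, 10368]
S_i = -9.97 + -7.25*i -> [-9.97, -17.22, -24.47, -31.72, -38.97]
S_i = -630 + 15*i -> [-630, -615, -600, -585, -570]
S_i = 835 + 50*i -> [835, 885, 935, 985, 1035]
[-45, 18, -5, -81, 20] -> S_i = Random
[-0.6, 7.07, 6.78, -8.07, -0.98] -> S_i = Random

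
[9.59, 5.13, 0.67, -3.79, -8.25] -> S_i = 9.59 + -4.46*i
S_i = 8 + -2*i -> [8, 6, 4, 2, 0]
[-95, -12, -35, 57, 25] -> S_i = Random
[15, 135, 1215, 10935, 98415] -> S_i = 15*9^i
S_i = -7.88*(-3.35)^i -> [-7.88, 26.4, -88.43, 296.25, -992.44]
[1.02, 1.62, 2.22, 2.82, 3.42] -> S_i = 1.02 + 0.60*i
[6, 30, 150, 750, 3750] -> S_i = 6*5^i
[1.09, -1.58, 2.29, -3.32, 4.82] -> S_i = 1.09*(-1.45)^i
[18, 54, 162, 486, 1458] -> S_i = 18*3^i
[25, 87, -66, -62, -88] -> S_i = Random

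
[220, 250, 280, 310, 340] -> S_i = 220 + 30*i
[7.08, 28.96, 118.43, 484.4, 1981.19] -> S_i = 7.08*4.09^i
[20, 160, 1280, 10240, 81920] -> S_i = 20*8^i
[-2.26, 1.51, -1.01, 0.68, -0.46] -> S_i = -2.26*(-0.67)^i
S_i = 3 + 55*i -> [3, 58, 113, 168, 223]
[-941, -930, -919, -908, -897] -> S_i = -941 + 11*i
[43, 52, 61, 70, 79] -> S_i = 43 + 9*i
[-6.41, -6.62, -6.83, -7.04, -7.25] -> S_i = -6.41 + -0.21*i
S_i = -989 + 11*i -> [-989, -978, -967, -956, -945]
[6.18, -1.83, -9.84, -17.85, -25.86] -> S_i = 6.18 + -8.01*i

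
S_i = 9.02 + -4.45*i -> [9.02, 4.57, 0.12, -4.33, -8.78]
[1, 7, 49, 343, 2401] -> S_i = 1*7^i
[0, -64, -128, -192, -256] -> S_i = 0 + -64*i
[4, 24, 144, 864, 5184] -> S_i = 4*6^i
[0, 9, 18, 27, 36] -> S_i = 0 + 9*i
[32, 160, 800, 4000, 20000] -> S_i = 32*5^i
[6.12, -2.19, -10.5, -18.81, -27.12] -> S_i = 6.12 + -8.31*i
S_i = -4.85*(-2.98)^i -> [-4.85, 14.45, -43.07, 128.35, -382.48]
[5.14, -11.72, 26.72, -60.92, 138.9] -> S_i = 5.14*(-2.28)^i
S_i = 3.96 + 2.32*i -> [3.96, 6.28, 8.6, 10.92, 13.24]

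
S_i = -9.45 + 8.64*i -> [-9.45, -0.81, 7.83, 16.47, 25.11]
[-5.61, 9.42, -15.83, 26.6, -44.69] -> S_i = -5.61*(-1.68)^i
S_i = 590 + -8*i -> [590, 582, 574, 566, 558]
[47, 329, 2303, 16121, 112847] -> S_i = 47*7^i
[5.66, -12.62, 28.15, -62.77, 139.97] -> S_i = 5.66*(-2.23)^i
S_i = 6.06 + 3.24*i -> [6.06, 9.3, 12.54, 15.78, 19.02]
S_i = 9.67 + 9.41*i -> [9.67, 19.08, 28.49, 37.9, 47.31]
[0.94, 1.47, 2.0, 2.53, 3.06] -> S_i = 0.94 + 0.53*i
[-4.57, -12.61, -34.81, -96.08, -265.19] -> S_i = -4.57*2.76^i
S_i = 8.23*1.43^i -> [8.23, 11.77, 16.83, 24.07, 34.41]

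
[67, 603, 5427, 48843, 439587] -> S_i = 67*9^i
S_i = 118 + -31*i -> [118, 87, 56, 25, -6]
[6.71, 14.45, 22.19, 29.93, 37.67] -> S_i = 6.71 + 7.74*i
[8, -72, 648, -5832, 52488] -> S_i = 8*-9^i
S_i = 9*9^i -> [9, 81, 729, 6561, 59049]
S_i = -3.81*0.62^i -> [-3.81, -2.36, -1.46, -0.91, -0.56]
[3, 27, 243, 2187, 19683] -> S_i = 3*9^i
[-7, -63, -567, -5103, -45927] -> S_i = -7*9^i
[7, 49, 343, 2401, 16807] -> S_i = 7*7^i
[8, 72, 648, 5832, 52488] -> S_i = 8*9^i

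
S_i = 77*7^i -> [77, 539, 3773, 26411, 184877]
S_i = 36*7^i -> [36, 252, 1764, 12348, 86436]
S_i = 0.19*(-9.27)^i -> [0.19, -1.76, 16.33, -151.35, 1403.05]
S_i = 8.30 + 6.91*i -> [8.3, 15.21, 22.12, 29.03, 35.94]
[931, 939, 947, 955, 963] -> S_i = 931 + 8*i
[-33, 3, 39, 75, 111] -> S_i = -33 + 36*i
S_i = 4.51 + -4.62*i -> [4.51, -0.11, -4.73, -9.35, -13.97]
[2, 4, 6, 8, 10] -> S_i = 2 + 2*i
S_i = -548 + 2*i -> [-548, -546, -544, -542, -540]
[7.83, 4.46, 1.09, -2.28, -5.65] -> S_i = 7.83 + -3.37*i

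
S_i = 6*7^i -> [6, 42, 294, 2058, 14406]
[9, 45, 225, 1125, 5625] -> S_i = 9*5^i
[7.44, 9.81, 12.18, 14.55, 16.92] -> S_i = 7.44 + 2.37*i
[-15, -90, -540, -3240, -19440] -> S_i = -15*6^i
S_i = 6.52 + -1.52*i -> [6.52, 5.0, 3.48, 1.96, 0.44]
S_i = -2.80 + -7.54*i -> [-2.8, -10.34, -17.88, -25.42, -32.96]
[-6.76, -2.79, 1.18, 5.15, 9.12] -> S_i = -6.76 + 3.97*i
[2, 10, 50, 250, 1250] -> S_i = 2*5^i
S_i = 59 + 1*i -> [59, 60, 61, 62, 63]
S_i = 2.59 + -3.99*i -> [2.59, -1.4, -5.39, -9.38, -13.37]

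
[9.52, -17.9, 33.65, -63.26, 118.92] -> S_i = 9.52*(-1.88)^i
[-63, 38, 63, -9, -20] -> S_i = Random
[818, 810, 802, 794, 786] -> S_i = 818 + -8*i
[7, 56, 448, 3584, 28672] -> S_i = 7*8^i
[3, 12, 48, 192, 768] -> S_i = 3*4^i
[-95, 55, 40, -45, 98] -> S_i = Random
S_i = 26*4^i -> [26, 104, 416, 1664, 6656]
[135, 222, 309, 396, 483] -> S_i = 135 + 87*i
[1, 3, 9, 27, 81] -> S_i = 1*3^i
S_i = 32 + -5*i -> [32, 27, 22, 17, 12]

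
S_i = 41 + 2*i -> [41, 43, 45, 47, 49]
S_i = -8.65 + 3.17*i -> [-8.65, -5.48, -2.31, 0.86, 4.03]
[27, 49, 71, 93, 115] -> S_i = 27 + 22*i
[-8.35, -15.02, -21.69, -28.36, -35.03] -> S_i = -8.35 + -6.67*i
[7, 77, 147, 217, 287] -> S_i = 7 + 70*i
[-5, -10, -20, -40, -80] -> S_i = -5*2^i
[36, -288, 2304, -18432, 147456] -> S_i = 36*-8^i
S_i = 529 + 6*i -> [529, 535, 541, 547, 553]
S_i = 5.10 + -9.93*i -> [5.1, -4.83, -14.76, -24.69, -34.62]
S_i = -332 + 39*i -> [-332, -293, -254, -215, -176]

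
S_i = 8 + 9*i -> [8, 17, 26, 35, 44]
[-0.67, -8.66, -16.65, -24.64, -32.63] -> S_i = -0.67 + -7.99*i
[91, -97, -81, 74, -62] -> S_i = Random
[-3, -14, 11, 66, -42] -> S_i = Random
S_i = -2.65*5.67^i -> [-2.65, -15.03, -85.19, -483.05, -2738.91]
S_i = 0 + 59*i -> [0, 59, 118, 177, 236]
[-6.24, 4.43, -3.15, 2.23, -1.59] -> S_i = -6.24*(-0.71)^i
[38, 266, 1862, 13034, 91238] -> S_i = 38*7^i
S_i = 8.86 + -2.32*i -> [8.86, 6.54, 4.22, 1.9, -0.42]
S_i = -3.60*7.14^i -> [-3.6, -25.7, -183.53, -1310.38, -9356.11]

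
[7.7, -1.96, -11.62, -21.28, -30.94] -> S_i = 7.70 + -9.66*i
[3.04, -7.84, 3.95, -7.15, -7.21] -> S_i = Random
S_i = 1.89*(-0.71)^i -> [1.89, -1.34, 0.95, -0.68, 0.48]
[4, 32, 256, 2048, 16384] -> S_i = 4*8^i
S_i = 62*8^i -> [62, 496, 3968, 31744, 253952]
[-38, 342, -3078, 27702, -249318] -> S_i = -38*-9^i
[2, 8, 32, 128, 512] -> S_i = 2*4^i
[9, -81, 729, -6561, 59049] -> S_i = 9*-9^i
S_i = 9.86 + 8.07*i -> [9.86, 17.93, 26.0, 34.07, 42.14]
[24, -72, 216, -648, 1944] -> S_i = 24*-3^i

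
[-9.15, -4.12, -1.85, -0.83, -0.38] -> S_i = -9.15*0.45^i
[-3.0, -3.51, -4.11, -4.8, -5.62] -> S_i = -3.00*1.17^i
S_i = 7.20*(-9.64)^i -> [7.2, -69.41, 669.09, -6450.06, 62178.56]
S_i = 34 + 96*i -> [34, 130, 226, 322, 418]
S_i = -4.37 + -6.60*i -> [-4.37, -10.97, -17.57, -24.17, -30.77]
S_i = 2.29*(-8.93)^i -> [2.29, -20.45, 182.62, -1630.76, 14562.68]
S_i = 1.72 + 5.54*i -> [1.72, 7.26, 12.8, 18.34, 23.88]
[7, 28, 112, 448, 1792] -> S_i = 7*4^i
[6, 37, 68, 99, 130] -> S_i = 6 + 31*i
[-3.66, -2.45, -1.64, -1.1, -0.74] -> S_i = -3.66*0.67^i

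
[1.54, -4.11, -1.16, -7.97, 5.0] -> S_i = Random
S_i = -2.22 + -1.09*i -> [-2.22, -3.31, -4.4, -5.49, -6.58]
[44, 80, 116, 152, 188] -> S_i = 44 + 36*i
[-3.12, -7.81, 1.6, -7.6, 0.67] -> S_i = Random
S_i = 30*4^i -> [30, 120, 480, 1920, 7680]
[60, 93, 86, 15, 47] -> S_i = Random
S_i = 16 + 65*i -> [16, 81, 146, 211, 276]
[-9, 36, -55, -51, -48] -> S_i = Random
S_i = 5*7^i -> [5, 35, 245, 1715, 12005]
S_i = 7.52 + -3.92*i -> [7.52, 3.6, -0.32, -4.24, -8.16]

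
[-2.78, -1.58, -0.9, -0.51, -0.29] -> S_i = -2.78*0.57^i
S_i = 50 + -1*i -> [50, 49, 48, 47, 46]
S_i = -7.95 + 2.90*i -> [-7.95, -5.05, -2.15, 0.75, 3.65]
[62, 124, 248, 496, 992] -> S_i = 62*2^i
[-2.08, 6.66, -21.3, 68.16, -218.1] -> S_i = -2.08*(-3.20)^i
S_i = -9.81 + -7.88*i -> [-9.81, -17.69, -25.57, -33.45, -41.33]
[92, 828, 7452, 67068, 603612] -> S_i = 92*9^i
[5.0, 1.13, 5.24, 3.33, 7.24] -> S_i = Random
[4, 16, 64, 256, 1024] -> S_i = 4*4^i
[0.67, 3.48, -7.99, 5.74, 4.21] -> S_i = Random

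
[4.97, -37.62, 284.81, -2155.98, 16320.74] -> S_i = 4.97*(-7.57)^i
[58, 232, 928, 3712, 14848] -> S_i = 58*4^i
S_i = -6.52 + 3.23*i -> [-6.52, -3.29, -0.06, 3.17, 6.4]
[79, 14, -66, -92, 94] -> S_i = Random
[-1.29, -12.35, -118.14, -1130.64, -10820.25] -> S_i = -1.29*9.57^i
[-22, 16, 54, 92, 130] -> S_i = -22 + 38*i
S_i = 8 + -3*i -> [8, 5, 2, -1, -4]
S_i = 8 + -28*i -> [8, -20, -48, -76, -104]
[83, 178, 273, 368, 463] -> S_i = 83 + 95*i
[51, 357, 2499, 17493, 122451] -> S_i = 51*7^i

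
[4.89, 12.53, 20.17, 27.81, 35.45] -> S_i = 4.89 + 7.64*i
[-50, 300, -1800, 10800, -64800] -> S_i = -50*-6^i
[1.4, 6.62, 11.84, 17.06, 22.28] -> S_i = 1.40 + 5.22*i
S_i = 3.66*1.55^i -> [3.66, 5.67, 8.79, 13.63, 21.13]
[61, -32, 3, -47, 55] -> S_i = Random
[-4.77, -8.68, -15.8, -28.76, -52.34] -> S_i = -4.77*1.82^i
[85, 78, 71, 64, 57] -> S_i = 85 + -7*i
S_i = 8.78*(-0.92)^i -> [8.78, -8.08, 7.43, -6.84, 6.29]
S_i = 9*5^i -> [9, 45, 225, 1125, 5625]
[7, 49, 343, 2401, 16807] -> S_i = 7*7^i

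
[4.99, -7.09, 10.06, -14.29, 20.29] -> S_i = 4.99*(-1.42)^i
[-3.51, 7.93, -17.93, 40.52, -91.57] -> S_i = -3.51*(-2.26)^i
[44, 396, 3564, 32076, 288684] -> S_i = 44*9^i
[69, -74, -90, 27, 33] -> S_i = Random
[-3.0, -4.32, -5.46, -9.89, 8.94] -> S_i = Random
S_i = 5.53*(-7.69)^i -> [5.53, -42.53, 327.02, -2514.8, 19338.84]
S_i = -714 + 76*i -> [-714, -638, -562, -486, -410]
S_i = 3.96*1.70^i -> [3.96, 6.73, 11.44, 19.46, 33.07]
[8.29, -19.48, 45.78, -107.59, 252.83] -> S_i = 8.29*(-2.35)^i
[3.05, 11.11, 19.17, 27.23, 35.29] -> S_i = 3.05 + 8.06*i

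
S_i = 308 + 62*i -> [308, 370, 432, 494, 556]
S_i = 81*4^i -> [81, 324, 1296, 5184, 20736]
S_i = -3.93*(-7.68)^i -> [-3.93, 30.18, -231.8, 1780.23, -13672.17]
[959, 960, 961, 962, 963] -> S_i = 959 + 1*i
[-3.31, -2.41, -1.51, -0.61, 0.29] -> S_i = -3.31 + 0.90*i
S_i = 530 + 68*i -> [530, 598, 666, 734, 802]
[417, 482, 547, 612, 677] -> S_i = 417 + 65*i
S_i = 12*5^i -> [12, 60, 300, 1500, 7500]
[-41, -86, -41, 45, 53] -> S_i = Random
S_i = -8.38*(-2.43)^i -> [-8.38, 20.36, -49.48, 120.24, -292.19]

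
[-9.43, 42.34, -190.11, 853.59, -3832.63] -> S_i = -9.43*(-4.49)^i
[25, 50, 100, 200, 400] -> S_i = 25*2^i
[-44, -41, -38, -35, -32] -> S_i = -44 + 3*i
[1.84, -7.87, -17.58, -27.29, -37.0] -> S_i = 1.84 + -9.71*i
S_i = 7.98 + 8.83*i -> [7.98, 16.81, 25.64, 34.47, 43.3]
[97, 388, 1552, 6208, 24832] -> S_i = 97*4^i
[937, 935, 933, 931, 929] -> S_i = 937 + -2*i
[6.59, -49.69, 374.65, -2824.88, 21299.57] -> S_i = 6.59*(-7.54)^i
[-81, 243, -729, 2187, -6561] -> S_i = -81*-3^i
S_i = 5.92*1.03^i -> [5.92, 6.1, 6.28, 6.47, 6.66]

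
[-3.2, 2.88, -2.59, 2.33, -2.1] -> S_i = -3.20*(-0.90)^i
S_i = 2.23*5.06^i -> [2.23, 11.28, 57.1, 288.91, 1461.86]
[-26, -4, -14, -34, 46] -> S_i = Random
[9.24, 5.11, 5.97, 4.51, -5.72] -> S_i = Random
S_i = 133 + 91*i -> [133, 224, 315, 406, 497]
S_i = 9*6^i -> [9, 54, 324, 1944, 11664]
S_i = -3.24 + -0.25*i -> [-3.24, -3.49, -3.74, -3.99, -4.24]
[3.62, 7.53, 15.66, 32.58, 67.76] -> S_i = 3.62*2.08^i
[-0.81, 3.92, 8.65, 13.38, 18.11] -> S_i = -0.81 + 4.73*i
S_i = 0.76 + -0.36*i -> [0.76, 0.4, 0.04, -0.32, -0.68]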